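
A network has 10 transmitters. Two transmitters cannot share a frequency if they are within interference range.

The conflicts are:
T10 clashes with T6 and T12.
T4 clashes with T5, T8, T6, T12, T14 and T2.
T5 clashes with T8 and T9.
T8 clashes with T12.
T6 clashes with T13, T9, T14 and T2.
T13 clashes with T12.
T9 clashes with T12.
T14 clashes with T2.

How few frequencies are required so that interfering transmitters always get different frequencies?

T4, T6, T14, T2 are mutually in conflict, so at least 4 frequencies are needed.
4 frequencies suffice: frequency 1 → {T5, T6, T12}; frequency 2 → {T10, T4, T13, T9}; frequency 3 → {T8, T14}; frequency 4 → {T2}. Every pair that conflicts lands in different frequencies.

4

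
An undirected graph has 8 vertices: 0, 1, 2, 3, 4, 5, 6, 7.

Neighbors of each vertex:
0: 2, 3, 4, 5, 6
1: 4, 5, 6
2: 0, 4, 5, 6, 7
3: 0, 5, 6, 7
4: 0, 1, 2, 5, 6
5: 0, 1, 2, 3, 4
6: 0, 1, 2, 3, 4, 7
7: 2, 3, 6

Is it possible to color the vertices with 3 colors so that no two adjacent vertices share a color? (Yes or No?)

No

0, 2, 4, 6 are mutually adjacent (a clique of size 4), so at least 4 colors are needed.
So 3 colors are not enough.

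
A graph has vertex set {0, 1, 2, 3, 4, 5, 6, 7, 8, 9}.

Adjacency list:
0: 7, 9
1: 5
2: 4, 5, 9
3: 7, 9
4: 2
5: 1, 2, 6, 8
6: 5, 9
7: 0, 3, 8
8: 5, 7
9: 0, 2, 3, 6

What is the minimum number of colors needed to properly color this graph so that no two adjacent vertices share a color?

2

7 and 8 are adjacent, so at least 2 colors are needed.
One proper 2-coloring: 0=blue, 1=blue, 2=blue, 3=blue, 4=red, 5=red, 6=blue, 7=red, 8=blue, 9=red. Every edge joins two different colors.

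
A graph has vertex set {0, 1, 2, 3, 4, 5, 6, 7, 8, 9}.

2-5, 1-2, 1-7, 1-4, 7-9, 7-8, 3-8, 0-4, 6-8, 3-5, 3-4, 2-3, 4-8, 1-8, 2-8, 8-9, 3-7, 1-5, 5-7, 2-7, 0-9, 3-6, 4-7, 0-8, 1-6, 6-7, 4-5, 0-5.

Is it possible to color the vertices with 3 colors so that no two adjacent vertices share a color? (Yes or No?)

3, 4, 5, 7 are pairwise adjacent (a clique of size 4), so at least 4 colors are needed.
So 3 colors are not enough.

No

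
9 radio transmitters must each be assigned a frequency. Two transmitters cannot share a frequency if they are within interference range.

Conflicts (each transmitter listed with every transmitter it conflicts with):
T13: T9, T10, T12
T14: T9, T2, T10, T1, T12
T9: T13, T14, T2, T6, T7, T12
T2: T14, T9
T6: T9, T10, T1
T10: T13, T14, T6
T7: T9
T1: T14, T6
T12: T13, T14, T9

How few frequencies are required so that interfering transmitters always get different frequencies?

3

T13, T9, T12 are mutually in conflict, so at least 3 frequencies are needed.
3 frequencies suffice: frequency 1 → {T9, T10, T1}; frequency 2 → {T13, T14, T6, T7}; frequency 3 → {T2, T12}. Each listed conflict is separated.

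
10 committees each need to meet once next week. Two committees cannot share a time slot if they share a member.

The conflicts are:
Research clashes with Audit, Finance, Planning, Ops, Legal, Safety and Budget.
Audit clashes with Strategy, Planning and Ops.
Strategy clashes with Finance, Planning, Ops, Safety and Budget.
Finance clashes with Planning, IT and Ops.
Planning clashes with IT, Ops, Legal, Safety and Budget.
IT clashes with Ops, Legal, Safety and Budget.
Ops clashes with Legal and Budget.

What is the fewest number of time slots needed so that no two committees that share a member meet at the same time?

4

Research, Planning, Ops, Budget all conflict with each other, so at least 4 time slots are needed.
4 time slots suffice: Research=3, Audit=4, Strategy=3, Finance=4, Planning=1, IT=3, Ops=2, Legal=4, Safety=2, Budget=4. Every pair that conflicts lands in different time slots.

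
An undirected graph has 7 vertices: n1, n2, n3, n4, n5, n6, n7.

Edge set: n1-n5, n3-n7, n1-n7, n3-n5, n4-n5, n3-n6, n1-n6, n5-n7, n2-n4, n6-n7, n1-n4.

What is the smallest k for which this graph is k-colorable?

3

n1, n6, n7 form a triangle, so at least 3 colors are needed.
One proper 3-coloring: n1=3, n2=2, n3=3, n4=1, n5=2, n6=2, n7=1. No two adjacent vertices share a color.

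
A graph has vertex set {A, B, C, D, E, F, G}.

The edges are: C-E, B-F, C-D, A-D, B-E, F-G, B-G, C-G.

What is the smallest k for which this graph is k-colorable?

3

B, F, G are pairwise adjacent, so at least 3 colors are needed.
3 colors suffice: A=red, B=red, C=red, D=blue, E=blue, F=green, G=blue. Every edge joins two different colors.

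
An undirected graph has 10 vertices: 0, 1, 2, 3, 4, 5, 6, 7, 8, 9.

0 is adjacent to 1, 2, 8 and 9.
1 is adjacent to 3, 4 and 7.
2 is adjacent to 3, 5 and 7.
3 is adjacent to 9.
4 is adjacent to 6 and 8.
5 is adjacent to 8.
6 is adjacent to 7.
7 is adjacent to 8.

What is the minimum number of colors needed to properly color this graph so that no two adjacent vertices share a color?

2

4 and 6 are adjacent, so at least 2 colors are needed.
2 colors suffice: color red → {0, 3, 4, 5, 7}; color blue → {1, 2, 6, 8, 9}. Each edge has distinct colors on its endpoints.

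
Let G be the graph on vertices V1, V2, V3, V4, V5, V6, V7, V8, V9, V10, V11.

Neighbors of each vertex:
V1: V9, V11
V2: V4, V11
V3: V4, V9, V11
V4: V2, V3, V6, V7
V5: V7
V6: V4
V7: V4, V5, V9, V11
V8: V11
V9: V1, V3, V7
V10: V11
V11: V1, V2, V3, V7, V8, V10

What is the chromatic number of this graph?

2

V8 and V11 are adjacent, so at least 2 colors are needed.
One proper 2-coloring: V1=2, V2=2, V3=2, V4=1, V5=1, V6=2, V7=2, V8=2, V9=1, V10=2, V11=1. Each edge has distinct colors on its endpoints.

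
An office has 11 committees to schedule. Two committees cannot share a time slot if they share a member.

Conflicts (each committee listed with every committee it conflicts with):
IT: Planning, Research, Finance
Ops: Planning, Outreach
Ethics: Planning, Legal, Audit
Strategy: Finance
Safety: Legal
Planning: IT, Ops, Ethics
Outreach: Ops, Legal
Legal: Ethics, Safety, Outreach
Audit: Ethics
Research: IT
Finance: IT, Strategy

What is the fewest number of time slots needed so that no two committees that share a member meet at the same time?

The cycle Legal-Outreach-Ops-Planning-Ethics-Legal has odd length 5, so it cannot be 2-colored; at least 3 time slots are needed.
A valid assignment using 3 time slots: IT=1, Ops=1, Ethics=3, Strategy=1, Safety=2, Planning=2, Outreach=2, Legal=1, Audit=1, Research=2, Finance=2. No two conflicting committees share a time slot.

3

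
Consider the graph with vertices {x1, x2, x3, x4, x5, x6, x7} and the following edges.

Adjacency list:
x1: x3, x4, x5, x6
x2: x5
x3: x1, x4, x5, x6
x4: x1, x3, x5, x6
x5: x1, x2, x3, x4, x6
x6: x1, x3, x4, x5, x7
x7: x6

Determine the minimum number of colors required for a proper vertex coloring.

5

x1, x3, x4, x5, x6 are mutually adjacent (a clique of size 5), so at least 5 colors are needed.
5 colors suffice: color 1 → {x2, x6}; color 2 → {x5, x7}; color 3 → {x4}; color 4 → {x3}; color 5 → {x1}. Every edge joins two different colors.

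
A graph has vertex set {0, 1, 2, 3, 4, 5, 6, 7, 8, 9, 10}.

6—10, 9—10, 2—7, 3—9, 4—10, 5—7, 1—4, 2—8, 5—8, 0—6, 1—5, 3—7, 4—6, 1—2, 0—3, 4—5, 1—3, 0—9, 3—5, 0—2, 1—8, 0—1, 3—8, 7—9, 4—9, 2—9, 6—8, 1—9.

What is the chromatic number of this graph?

0, 1, 2, 9 are pairwise adjacent (a clique of size 4), so at least 4 colors are needed.
4 colors suffice: 0=yellow, 1=red, 2=green, 3=green, 4=green, 5=yellow, 6=red, 7=red, 8=blue, 9=blue, 10=yellow. No two adjacent vertices share a color.

4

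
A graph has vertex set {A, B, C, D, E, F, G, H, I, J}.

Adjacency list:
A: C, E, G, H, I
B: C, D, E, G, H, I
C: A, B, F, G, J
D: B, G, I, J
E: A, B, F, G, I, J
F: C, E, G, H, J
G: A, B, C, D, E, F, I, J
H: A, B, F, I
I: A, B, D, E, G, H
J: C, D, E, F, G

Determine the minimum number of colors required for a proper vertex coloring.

A, E, G, I are mutually adjacent (a clique of size 4), so at least 4 colors are needed.
4 colors suffice: color 1 → {G, H}; color 2 → {F, I}; color 3 → {A, B, J}; color 4 → {C, D, E}. Each edge has distinct colors on its endpoints.

4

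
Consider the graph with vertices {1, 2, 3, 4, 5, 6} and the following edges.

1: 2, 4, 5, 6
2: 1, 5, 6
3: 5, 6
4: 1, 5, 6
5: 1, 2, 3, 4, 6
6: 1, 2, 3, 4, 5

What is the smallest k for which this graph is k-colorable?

1, 2, 5, 6 are mutually adjacent (a clique of size 4), so at least 4 colors are needed.
4 colors suffice: color red → {6}; color blue → {5}; color green → {1, 3}; color yellow → {2, 4}. No two adjacent vertices share a color.

4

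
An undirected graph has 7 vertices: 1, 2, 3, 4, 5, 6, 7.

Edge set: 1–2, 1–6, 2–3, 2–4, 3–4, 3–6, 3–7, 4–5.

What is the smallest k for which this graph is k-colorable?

3

2, 3, 4 are mutually adjacent, so at least 3 colors are needed.
3 colors suffice: color a → {1, 3, 5}; color b → {2, 6, 7}; color c → {4}. Each edge has distinct colors on its endpoints.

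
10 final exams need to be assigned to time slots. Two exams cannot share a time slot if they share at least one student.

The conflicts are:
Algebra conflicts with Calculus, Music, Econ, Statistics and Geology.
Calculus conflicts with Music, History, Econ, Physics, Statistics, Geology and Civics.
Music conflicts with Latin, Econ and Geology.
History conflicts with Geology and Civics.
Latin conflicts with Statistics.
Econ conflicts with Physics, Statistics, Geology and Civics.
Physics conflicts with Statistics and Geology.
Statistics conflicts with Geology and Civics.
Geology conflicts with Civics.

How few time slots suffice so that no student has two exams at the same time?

Calculus, Econ, Statistics, Geology, Civics are mutually in conflict, so at least 5 time slots are needed.
5 time slots suffice: Algebra=5, Calculus=1, Music=3, History=3, Latin=1, Econ=4, Physics=5, Statistics=3, Geology=2, Civics=5. No two conflicting exams share a time slot.

5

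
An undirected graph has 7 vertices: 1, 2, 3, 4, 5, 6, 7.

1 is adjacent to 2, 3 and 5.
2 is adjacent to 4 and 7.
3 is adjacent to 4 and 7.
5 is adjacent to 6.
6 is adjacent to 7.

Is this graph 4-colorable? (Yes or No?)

Yes

The chromatic number is 3. The cycle 1-2-7-6-5-1 has odd length 5, so it cannot be 2-colored; at least 3 colors are needed.
3 colors suffice: color red → {1, 4, 7}; color blue → {2, 3, 6}; color green → {5}.
Since 4 ≥ 3, a proper 4-coloring certainly exists.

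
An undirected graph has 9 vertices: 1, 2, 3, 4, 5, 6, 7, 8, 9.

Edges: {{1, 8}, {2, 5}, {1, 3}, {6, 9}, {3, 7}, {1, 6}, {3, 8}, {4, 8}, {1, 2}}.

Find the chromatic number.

1, 3, 8 are pairwise adjacent, so at least 3 colors are needed.
A valid assignment using 3 colors: 1=red, 2=blue, 3=green, 4=red, 5=red, 6=blue, 7=red, 8=blue, 9=red. No two adjacent vertices share a color.

3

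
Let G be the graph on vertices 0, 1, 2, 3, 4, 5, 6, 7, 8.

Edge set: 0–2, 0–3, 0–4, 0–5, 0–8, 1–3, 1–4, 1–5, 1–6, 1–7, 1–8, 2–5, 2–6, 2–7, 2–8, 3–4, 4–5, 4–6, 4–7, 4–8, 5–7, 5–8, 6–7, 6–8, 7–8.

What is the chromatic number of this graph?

1, 4, 5, 7, 8 form a clique, so at least 5 colors are needed.
5 colors suffice: color a → {3, 8}; color b → {2, 4}; color c → {5, 6}; color d → {0, 7}; color e → {1}. Each edge has distinct colors on its endpoints.

5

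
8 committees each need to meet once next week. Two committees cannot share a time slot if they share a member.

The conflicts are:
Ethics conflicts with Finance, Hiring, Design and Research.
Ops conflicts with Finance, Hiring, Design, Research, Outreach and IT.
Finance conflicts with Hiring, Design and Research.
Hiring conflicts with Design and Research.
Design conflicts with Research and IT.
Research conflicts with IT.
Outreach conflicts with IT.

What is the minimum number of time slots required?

5

Ethics, Finance, Hiring, Design, Research pairwise conflict, so at least 5 time slots are needed.
A valid assignment using 5 time slots: Ethics=1, Ops=1, Finance=5, Hiring=4, Design=2, Research=3, Outreach=2, IT=4. Every pair that conflicts lands in different time slots.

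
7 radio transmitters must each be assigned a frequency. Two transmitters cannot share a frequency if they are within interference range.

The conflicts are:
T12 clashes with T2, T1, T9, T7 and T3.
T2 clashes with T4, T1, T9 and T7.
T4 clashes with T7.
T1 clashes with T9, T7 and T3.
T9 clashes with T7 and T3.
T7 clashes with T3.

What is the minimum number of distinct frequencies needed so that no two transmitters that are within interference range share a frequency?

T12, T1, T9, T7, T3 pairwise conflict, so at least 5 frequencies are needed.
5 frequencies suffice: frequency 1 → {T7}; frequency 2 → {T2, T3}; frequency 3 → {T4, T1}; frequency 4 → {T12}; frequency 5 → {T9}. Each listed conflict is separated.

5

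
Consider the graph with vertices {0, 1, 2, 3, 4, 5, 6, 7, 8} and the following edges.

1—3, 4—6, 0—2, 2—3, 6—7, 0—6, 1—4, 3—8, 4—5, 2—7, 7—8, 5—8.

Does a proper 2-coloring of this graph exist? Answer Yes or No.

No

The cycle 4-6-7-8-5-4 has odd length 5, so it cannot be 2-colored; at least 3 colors are needed.
So 2 colors are not enough.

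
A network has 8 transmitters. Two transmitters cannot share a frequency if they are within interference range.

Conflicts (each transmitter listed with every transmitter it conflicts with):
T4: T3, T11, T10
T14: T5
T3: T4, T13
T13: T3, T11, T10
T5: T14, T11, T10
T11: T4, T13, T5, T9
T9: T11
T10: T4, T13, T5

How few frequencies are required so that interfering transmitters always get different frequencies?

T4 and T3 conflict, so at least 2 frequencies are needed.
2 frequencies suffice: frequency 1 → {T14, T3, T11, T10}; frequency 2 → {T4, T13, T5, T9}. No two conflicting transmitters share a frequency.

2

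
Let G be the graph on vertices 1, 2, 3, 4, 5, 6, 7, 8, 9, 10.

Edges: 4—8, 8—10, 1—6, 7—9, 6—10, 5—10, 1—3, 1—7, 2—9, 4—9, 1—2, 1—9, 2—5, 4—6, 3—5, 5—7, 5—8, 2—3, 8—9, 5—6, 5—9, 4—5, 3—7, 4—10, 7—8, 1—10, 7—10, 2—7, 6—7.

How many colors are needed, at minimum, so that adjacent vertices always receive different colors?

4, 5, 8, 10 form a clique, so at least 4 colors are needed.
4 colors suffice: color a → {1, 5}; color b → {4, 7}; color c → {3, 9, 10}; color d → {2, 6, 8}. Each edge has distinct colors on its endpoints.

4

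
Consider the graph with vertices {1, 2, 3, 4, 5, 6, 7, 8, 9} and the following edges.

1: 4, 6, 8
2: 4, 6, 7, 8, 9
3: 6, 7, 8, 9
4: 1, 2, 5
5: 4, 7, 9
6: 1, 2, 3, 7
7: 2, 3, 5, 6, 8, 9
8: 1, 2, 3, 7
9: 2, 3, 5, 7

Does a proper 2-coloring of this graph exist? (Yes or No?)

5, 7, 9 are mutually adjacent, so at least 3 colors are needed.
So 2 colors are not enough.

No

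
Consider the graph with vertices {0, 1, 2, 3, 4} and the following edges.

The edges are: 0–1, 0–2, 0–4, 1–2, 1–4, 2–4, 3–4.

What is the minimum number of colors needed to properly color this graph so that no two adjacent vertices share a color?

4

0, 1, 2, 4 are mutually adjacent (a clique of size 4), so at least 4 colors are needed.
One proper 4-coloring: 0=d, 1=b, 2=c, 3=b, 4=a. Each edge has distinct colors on its endpoints.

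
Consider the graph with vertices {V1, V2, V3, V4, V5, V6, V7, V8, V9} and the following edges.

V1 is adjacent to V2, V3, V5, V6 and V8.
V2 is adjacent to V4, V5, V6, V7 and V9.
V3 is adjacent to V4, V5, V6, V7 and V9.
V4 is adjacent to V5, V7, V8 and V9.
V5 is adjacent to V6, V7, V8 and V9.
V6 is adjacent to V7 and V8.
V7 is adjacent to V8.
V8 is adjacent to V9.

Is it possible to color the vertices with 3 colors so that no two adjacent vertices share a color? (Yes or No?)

No

V3, V4, V5, V7 are mutually adjacent (a clique of size 4), so at least 4 colors are needed.
So 3 colors are not enough.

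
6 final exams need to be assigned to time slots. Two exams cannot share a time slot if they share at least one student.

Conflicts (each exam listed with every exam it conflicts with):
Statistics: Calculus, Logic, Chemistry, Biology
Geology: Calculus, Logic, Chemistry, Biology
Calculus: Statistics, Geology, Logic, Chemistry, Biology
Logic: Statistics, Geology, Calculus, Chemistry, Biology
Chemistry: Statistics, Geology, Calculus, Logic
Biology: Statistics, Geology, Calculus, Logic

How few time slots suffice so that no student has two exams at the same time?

4

Geology, Calculus, Logic, Chemistry are mutually in conflict, so at least 4 time slots are needed.
Using 4 time slots: Statistics=4, Geology=4, Calculus=2, Logic=1, Chemistry=3, Biology=3. Every pair that conflicts lands in different time slots.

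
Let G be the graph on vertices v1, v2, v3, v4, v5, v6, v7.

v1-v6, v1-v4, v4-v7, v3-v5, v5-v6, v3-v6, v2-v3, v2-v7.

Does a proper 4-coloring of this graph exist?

Yes

The chromatic number is 3. v3, v5, v6 are pairwise adjacent, so at least 3 colors are needed.
One proper 3-coloring: v1=B, v2=R, v3=B, v4=R, v5=G, v6=R, v7=B.
Since 4 ≥ 3, a proper 4-coloring certainly exists.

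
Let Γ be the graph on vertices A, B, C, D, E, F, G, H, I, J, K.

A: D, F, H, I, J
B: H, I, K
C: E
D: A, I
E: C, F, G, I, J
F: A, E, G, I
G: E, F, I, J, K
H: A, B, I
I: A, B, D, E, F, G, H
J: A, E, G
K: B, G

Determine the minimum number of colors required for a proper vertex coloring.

E, F, G, I are mutually adjacent (a clique of size 4), so at least 4 colors are needed.
4 colors suffice: A=2, B=2, C=1, D=3, E=2, F=4, G=3, H=3, I=1, J=1, K=1. Every edge joins two different colors.

4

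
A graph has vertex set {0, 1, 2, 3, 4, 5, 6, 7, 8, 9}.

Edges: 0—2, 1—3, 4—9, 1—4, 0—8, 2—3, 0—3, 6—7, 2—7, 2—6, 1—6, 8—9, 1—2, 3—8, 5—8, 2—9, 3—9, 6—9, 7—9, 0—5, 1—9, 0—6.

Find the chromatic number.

4

1, 2, 3, 9 are pairwise adjacent (a clique of size 4), so at least 4 colors are needed.
4 colors suffice: 0=red, 1=green, 2=blue, 3=yellow, 4=blue, 5=green, 6=yellow, 7=green, 8=blue, 9=red. Every edge joins two different colors.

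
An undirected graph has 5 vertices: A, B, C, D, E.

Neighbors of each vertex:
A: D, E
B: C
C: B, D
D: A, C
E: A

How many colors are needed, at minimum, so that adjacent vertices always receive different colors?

A and D are adjacent, so at least 2 colors are needed.
2 colors suffice: color red → {A, C}; color blue → {B, D, E}. Every edge joins two different colors.

2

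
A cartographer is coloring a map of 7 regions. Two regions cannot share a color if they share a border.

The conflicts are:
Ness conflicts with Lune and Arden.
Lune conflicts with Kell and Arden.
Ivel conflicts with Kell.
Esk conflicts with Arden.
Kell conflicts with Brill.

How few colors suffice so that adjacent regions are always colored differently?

Ness, Lune, Arden all conflict with each other, so at least 3 colors are needed.
3 colors suffice: color 1 → {Kell, Arden}; color 2 → {Lune, Ivel, Esk, Brill}; color 3 → {Ness}. Each listed conflict is separated.

3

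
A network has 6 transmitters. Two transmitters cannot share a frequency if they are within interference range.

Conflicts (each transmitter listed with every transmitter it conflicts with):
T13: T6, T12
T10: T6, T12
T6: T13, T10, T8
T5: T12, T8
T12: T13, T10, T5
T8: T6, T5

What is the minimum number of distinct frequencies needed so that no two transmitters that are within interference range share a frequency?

3

The cycle T8-T6-T13-T12-T5-T8 has odd length 5, so it cannot be 2-colored; at least 3 frequencies are needed.
3 frequencies suffice: frequency 1 → {T6, T12}; frequency 2 → {T13, T10, T8}; frequency 3 → {T5}. Every pair that conflicts lands in different frequencies.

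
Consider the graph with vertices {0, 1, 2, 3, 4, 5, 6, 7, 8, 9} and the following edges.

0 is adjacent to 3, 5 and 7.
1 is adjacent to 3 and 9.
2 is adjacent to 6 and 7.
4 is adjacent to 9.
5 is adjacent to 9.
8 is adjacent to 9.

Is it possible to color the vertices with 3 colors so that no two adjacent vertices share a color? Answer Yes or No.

The chromatic number is 3. The cycle 9-5-0-3-1-9 has odd length 5, so it cannot be 2-colored; at least 3 colors are needed.
A valid assignment using 3 colors: 0=a, 1=b, 2=a, 3=c, 4=b, 5=b, 6=b, 7=b, 8=b, 9=a.
That is already a proper 3-coloring.

Yes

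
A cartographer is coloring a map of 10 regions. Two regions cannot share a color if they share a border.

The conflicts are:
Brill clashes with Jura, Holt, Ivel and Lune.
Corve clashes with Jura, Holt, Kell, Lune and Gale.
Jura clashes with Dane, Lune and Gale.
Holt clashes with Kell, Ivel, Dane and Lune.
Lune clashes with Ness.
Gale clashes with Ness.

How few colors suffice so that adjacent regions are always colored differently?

3

Brill, Holt, Ivel pairwise conflict, so at least 3 colors are needed.
3 colors suffice: color 1 → {Jura, Holt, Ness}; color 2 → {Brill, Corve, Dane}; color 3 → {Kell, Ivel, Lune, Gale}. Every pair that conflicts lands in different colors.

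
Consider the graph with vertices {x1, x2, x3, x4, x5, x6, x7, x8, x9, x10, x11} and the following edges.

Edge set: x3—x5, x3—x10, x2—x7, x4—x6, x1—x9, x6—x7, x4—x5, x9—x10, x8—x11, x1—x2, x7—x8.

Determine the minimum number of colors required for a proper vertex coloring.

3

The cycle x4-x6-x7-x2-x1-x9-x10-x3-x5-x4 has odd length 9, so it cannot be 2-colored; at least 3 colors are needed.
3 colors suffice: color 1 → {x1, x5, x7, x10, x11}; color 2 → {x2, x3, x6, x8, x9}; color 3 → {x4}. Every edge joins two different colors.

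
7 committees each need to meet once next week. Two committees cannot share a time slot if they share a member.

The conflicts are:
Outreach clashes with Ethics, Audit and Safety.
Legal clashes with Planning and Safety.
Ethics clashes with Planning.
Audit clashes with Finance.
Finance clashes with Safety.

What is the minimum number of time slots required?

3

The cycle Planning-Legal-Safety-Outreach-Ethics-Planning has odd length 5, so it cannot be 2-colored; at least 3 time slots are needed.
Using 3 time slots: Outreach=2, Legal=2, Ethics=1, Audit=1, Planning=3, Finance=2, Safety=1. Every pair that conflicts lands in different time slots.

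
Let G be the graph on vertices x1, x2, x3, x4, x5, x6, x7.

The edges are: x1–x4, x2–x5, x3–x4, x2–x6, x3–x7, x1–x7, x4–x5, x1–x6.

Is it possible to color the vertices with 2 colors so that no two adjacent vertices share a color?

No

The cycle x2-x5-x4-x1-x6-x2 has odd length 5, so it cannot be 2-colored; at least 3 colors are needed.
So 2 colors are not enough.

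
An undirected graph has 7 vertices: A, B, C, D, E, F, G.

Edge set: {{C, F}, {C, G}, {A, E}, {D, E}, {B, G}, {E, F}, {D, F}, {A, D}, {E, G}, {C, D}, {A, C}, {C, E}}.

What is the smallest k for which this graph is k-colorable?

4

C, D, E, F are pairwise adjacent (a clique of size 4), so at least 4 colors are needed.
4 colors suffice: A=4, B=1, C=2, D=3, E=1, F=4, G=3. Every edge joins two different colors.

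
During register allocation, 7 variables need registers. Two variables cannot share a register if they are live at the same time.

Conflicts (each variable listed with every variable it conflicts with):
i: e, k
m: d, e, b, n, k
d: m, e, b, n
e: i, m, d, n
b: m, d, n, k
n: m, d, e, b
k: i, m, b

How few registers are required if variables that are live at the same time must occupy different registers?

4

m, d, e, n pairwise conflict, so at least 4 registers are needed.
4 registers suffice: register 1 → {i, m}; register 2 → {d, k}; register 3 → {e, b}; register 4 → {n}. Each listed conflict is separated.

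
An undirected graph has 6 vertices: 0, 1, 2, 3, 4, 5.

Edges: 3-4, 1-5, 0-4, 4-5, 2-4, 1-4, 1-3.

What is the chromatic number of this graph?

1, 3, 4 are pairwise adjacent, so at least 3 colors are needed.
3 colors suffice: color red → {4}; color blue → {0, 1, 2}; color green → {3, 5}. Every edge joins two different colors.

3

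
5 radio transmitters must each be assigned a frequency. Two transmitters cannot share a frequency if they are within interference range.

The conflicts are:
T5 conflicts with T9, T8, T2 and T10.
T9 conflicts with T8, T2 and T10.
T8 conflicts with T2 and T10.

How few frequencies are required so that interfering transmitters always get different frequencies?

T5, T9, T8, T2 are mutually in conflict, so at least 4 frequencies are needed.
Using 4 frequencies: T5=2, T9=1, T8=3, T2=4, T10=4. Every pair that conflicts lands in different frequencies.

4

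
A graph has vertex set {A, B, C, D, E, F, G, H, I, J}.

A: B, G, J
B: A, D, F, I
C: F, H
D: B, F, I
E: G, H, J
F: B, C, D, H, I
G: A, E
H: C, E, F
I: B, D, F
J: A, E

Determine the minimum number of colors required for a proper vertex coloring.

4

B, D, F, I are pairwise adjacent (a clique of size 4), so at least 4 colors are needed.
4 colors suffice: color red → {A, E, F}; color blue → {B, G, H, J}; color green → {C, I}; color yellow → {D}. Each edge has distinct colors on its endpoints.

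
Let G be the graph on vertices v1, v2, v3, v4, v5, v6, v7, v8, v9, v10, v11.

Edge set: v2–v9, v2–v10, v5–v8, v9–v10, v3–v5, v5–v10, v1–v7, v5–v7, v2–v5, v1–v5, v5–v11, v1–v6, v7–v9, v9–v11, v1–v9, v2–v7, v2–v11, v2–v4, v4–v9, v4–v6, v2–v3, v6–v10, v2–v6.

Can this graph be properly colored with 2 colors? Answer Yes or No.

No

v2, v6, v10 are mutually adjacent, so at least 3 colors are needed.
So 2 colors are not enough.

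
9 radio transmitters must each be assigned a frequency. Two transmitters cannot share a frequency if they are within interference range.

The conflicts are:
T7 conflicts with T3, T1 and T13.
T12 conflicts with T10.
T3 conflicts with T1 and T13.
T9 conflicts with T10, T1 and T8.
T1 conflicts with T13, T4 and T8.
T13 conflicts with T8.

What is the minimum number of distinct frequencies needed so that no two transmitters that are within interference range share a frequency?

T7, T3, T1, T13 pairwise conflict, so at least 4 frequencies are needed.
4 frequencies suffice: frequency 1 → {T10, T1}; frequency 2 → {T12, T9, T13, T4}; frequency 3 → {T3, T8}; frequency 4 → {T7}. No two conflicting transmitters share a frequency.

4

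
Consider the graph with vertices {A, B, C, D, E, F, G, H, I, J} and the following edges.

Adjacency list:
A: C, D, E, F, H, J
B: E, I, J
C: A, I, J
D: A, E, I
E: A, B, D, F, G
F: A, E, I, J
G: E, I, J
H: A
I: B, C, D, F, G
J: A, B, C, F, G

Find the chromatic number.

A, D, E are pairwise adjacent, so at least 3 colors are needed.
3 colors suffice: color 1 → {A, I}; color 2 → {E, H, J}; color 3 → {B, C, D, F, G}. Each edge has distinct colors on its endpoints.

3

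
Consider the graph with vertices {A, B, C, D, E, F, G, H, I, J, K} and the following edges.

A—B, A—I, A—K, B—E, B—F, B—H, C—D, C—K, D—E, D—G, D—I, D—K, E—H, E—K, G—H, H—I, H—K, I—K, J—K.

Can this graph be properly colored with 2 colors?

B, E, H are mutually adjacent, so at least 3 colors are needed.
So 2 colors are not enough.

No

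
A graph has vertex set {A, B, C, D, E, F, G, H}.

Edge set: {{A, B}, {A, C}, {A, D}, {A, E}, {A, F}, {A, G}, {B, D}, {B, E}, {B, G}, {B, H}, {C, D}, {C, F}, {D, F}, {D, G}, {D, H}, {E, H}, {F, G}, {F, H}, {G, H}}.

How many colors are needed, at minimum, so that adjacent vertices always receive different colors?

4

D, F, G, H are pairwise adjacent (a clique of size 4), so at least 4 colors are needed.
4 colors suffice: A=1, B=4, C=3, D=2, E=2, F=4, G=3, H=1. Each edge has distinct colors on its endpoints.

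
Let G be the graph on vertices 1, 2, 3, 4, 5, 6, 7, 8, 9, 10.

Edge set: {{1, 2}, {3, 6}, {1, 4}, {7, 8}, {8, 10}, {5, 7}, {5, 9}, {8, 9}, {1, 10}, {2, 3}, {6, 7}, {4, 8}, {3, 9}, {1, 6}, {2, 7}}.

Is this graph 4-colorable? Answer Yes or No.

The chromatic number is 3. The cycle 1-10-8-7-2-1 has odd length 5, so it cannot be 2-colored; at least 3 colors are needed.
3 colors suffice: color red → {1, 3, 5, 8}; color blue → {4, 7, 9, 10}; color green → {2, 6}.
Since 4 ≥ 3, a proper 4-coloring certainly exists.

Yes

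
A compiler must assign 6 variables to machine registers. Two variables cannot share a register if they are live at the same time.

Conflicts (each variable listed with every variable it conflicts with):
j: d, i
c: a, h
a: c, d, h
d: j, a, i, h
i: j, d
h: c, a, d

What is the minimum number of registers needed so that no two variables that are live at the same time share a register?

3

j, d, i all conflict with each other, so at least 3 registers are needed.
3 registers suffice: j=3, c=1, a=2, d=1, i=2, h=3. Every pair that conflicts lands in different registers.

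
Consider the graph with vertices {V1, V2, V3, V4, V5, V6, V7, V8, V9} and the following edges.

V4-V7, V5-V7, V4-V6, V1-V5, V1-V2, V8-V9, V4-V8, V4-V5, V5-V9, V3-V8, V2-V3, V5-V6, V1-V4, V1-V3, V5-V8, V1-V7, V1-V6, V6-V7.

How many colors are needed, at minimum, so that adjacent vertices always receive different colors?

V1, V4, V5, V6, V7 are mutually adjacent (a clique of size 5), so at least 5 colors are needed.
5 colors suffice: color 1 → {V3, V5}; color 2 → {V1, V8}; color 3 → {V2, V4, V9}; color 4 → {V7}; color 5 → {V6}. Each edge has distinct colors on its endpoints.

5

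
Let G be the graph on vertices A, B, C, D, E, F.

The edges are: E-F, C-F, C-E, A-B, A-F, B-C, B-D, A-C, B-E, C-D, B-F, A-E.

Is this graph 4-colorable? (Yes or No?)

No

A, B, C, E, F are mutually adjacent (a clique of size 5), so at least 5 colors are needed.
So 4 colors are not enough.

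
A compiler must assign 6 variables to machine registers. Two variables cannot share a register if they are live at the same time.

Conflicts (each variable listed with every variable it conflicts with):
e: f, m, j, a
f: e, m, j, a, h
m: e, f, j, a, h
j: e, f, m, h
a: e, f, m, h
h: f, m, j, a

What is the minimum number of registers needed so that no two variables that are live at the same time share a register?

e, f, m, a are mutually in conflict, so at least 4 registers are needed.
4 registers suffice: e=3, f=2, m=1, j=4, a=4, h=3. No two conflicting variables share a register.

4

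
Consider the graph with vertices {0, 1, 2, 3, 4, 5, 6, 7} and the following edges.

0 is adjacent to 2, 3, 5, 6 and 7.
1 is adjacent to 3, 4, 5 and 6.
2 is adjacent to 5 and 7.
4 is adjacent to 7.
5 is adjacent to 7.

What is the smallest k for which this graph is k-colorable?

4

0, 2, 5, 7 are pairwise adjacent (a clique of size 4), so at least 4 colors are needed.
4 colors suffice: color a → {0, 1}; color b → {3, 6, 7}; color c → {4, 5}; color d → {2}. Every edge joins two different colors.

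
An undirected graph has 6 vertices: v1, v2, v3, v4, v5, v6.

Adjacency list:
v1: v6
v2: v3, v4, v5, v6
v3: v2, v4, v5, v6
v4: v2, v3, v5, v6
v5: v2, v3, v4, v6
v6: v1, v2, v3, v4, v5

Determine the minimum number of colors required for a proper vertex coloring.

v2, v3, v4, v5, v6 form a clique, so at least 5 colors are needed.
A valid assignment using 5 colors: v1=2, v2=3, v3=4, v4=5, v5=2, v6=1. Each edge has distinct colors on its endpoints.

5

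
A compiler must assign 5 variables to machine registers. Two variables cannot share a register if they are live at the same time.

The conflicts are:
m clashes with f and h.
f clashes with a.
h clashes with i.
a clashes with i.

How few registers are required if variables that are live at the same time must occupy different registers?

The cycle f-m-h-i-a-f has odd length 5, so it cannot be 2-colored; at least 3 registers are needed.
3 registers suffice: m=2, f=1, h=1, a=3, i=2. Every pair that conflicts lands in different registers.

3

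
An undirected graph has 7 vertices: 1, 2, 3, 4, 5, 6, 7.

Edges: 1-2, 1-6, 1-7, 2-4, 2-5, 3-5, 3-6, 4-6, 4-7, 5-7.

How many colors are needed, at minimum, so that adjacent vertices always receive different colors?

The cycle 2-4-6-3-5-2 has odd length 5, so it cannot be 2-colored; at least 3 colors are needed.
3 colors suffice: color a → {2, 6, 7}; color b → {1, 4, 5}; color c → {3}. Each edge has distinct colors on its endpoints.

3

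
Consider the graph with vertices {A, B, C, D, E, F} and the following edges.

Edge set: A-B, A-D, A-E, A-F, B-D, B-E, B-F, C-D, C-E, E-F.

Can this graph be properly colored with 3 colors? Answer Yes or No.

A, B, E, F form a clique, so at least 4 colors are needed.
So 3 colors are not enough.

No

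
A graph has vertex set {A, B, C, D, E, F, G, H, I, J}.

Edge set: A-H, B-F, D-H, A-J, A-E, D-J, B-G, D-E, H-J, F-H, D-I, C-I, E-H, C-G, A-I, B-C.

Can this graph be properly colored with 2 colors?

No

A, H, J form a triangle, so at least 3 colors are needed.
So 2 colors are not enough.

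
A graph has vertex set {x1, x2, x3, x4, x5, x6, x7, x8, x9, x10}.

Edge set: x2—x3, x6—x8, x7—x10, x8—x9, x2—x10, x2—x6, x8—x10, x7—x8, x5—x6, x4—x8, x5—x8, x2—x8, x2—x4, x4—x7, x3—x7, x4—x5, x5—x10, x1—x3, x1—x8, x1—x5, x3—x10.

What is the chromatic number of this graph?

3

x4, x5, x8 are mutually adjacent, so at least 3 colors are needed.
3 colors suffice: x1=green, x2=blue, x3=red, x4=green, x5=blue, x6=green, x7=blue, x8=red, x9=blue, x10=green. No two adjacent vertices share a color.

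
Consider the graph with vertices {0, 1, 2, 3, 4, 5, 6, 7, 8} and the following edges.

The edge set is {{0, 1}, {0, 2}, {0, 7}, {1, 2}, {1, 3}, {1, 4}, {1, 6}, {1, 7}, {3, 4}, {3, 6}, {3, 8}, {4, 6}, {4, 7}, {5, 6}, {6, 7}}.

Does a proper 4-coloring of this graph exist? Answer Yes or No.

Yes

The chromatic number is 4. 1, 4, 6, 7 are mutually adjacent (a clique of size 4), so at least 4 colors are needed.
4 colors suffice: color a → {1, 5, 8}; color b → {0, 6}; color c → {2, 4}; color d → {3, 7}.
That is already a proper 4-coloring.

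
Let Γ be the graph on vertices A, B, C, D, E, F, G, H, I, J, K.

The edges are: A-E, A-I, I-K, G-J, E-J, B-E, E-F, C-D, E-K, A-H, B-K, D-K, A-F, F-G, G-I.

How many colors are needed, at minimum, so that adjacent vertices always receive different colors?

3

B, E, K form a triangle, so at least 3 colors are needed.
3 colors suffice: color red → {D, E, H, I}; color blue → {A, C, G, K}; color green → {B, F, J}. No two adjacent vertices share a color.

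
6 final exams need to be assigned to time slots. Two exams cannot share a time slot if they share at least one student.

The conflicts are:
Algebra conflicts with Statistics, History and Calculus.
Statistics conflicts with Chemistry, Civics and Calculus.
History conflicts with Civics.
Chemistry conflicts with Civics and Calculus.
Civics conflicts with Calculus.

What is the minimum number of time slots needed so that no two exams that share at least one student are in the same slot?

Statistics, Chemistry, Civics, Calculus pairwise conflict, so at least 4 time slots are needed.
4 time slots suffice: Algebra=1, Statistics=3, History=2, Chemistry=4, Civics=1, Calculus=2. No two conflicting exams share a time slot.

4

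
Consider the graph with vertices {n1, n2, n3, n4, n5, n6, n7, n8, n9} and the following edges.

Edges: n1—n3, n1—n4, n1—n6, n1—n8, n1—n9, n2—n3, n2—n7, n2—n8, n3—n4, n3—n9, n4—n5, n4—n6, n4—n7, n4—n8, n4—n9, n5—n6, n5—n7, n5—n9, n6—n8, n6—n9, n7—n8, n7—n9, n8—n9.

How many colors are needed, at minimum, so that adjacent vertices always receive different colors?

n1, n4, n6, n8, n9 are pairwise adjacent (a clique of size 5), so at least 5 colors are needed.
A valid assignment using 5 colors: n1=4, n2=1, n3=3, n4=1, n5=3, n6=5, n7=4, n8=3, n9=2. Each edge has distinct colors on its endpoints.

5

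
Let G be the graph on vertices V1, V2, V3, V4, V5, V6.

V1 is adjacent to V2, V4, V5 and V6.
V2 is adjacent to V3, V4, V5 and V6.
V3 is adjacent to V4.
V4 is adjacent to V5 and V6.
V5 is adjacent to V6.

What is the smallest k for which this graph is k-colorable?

V1, V2, V4, V5, V6 are mutually adjacent (a clique of size 5), so at least 5 colors are needed.
5 colors suffice: color 1 → {V2}; color 2 → {V4}; color 3 → {V3, V5}; color 4 → {V6}; color 5 → {V1}. Each edge has distinct colors on its endpoints.

5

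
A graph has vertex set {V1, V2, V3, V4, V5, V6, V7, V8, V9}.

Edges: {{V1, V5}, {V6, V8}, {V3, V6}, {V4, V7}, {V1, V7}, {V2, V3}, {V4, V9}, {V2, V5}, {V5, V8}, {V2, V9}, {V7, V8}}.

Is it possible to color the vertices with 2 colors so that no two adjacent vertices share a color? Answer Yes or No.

The cycle V3-V2-V5-V8-V6-V3 has odd length 5, so it cannot be 2-colored; at least 3 colors are needed.
So 2 colors are not enough.

No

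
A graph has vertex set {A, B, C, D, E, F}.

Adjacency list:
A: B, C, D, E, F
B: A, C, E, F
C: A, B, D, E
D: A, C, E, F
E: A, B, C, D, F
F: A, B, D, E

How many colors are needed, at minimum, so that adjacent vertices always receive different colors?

4

A, B, C, E form a clique, so at least 4 colors are needed.
4 colors suffice: color red → {E}; color blue → {A}; color green → {C, F}; color yellow → {B, D}. Each edge has distinct colors on its endpoints.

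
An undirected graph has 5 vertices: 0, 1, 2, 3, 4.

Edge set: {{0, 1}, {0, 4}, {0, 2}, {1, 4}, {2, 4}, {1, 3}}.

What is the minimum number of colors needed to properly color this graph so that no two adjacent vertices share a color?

0, 2, 4 are pairwise adjacent, so at least 3 colors are needed.
3 colors suffice: color red → {3, 4}; color blue → {1, 2}; color green → {0}. No two adjacent vertices share a color.

3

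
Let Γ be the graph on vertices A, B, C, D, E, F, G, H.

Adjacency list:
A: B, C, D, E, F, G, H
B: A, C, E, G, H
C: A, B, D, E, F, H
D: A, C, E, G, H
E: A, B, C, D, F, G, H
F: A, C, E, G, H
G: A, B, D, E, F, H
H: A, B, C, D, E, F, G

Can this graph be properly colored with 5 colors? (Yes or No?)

Yes

The chromatic number is 5. A, B, E, G, H are mutually adjacent (a clique of size 5), so at least 5 colors are needed.
5 colors suffice: color red → {A}; color blue → {H}; color green → {E}; color yellow → {C, G}; color purple → {B, D, F}.
That is already a proper 5-coloring.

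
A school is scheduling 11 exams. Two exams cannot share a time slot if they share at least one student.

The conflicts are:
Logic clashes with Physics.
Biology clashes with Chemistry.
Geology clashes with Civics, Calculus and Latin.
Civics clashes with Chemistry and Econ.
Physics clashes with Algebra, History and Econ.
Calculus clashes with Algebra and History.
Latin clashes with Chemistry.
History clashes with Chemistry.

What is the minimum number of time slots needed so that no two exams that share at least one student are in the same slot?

The cycle Chemistry-History-Calculus-Geology-Latin-Chemistry has odd length 5, so it cannot be 2-colored; at least 3 time slots are needed.
3 time slots suffice: time slot 1 → {Physics, Calculus, Chemistry}; time slot 2 → {Logic, Biology, Geology, Algebra, History, Econ}; time slot 3 → {Civics, Latin}. Every pair that conflicts lands in different time slots.

3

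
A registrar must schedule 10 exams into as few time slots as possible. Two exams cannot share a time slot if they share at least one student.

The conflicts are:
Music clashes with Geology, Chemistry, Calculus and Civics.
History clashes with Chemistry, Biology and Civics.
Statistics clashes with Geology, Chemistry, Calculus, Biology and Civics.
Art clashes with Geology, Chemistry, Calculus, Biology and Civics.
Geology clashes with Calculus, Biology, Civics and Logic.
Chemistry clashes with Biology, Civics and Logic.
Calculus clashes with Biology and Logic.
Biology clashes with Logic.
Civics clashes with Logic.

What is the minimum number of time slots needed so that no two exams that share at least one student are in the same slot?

4

Statistics, Geology, Calculus, Biology pairwise conflict, so at least 4 time slots are needed.
Using 4 time slots: Music=4, History=3, Statistics=4, Art=4, Geology=2, Chemistry=2, Calculus=3, Biology=1, Civics=1, Logic=4. No two conflicting exams share a time slot.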